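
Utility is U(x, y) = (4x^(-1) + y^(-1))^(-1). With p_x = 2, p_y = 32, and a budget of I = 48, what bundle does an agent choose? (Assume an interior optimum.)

For CES with ρ = -1, MRS = (4/1)·(y/x)^2.
Tangency: set MRS = p_x/p_y = 2/32 = 1/16.
So (y/x)^2 = 1/64; taking the square root, y/x = 0.125, i.e. y = 0.125·x.
Substitute into the budget 2·x + 32·y = 48: 6·x = 48, so x* = 8 and y* = 0.125·8 = 1.

x* = 8, y* = 1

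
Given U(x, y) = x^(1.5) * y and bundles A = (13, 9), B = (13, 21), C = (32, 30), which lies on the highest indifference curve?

Evaluate utility at each bundle:
U(A) = 421.849.
U(B) = 984.315.
U(C) = 5430.580.
Highest utility is C, so C ≻ B ≻ A.

Bundle C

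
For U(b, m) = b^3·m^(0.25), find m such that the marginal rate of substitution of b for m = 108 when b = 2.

MU_b = 3·b^2·m^(0.25) and MU_m = 0.25·b^3·m^(-0.75).
MRS = MU_b/MU_m = (12)·m/b.
Substitute b = 2: MRS = m/(1/6). Setting m/(1/6) = 108 gives m = 108·(1/6) = 18.

m = 18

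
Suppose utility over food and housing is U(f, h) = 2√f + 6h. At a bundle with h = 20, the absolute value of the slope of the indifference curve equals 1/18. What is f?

MU_f = 2/(2√f), MU_h = 6.
MRS = 2/(2√f) ÷ 6.
MRS depends only on f: (1/6)/√f = 1/18 ⇒ √f = (1/6)/(1/18) = 3 ⇒ f = 9.

f = 9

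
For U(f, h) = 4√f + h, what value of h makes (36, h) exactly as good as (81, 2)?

h = 14

U(81, 2) = 38.
Set U(36, h) = 38 and solve.
With f = 36: √36 = 6, so h = 38 − 4·6 = 14.
Check: U(36, 14) = 38.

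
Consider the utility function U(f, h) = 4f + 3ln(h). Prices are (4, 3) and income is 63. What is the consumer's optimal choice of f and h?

MU_f = 4, MU_h = 3/h.
MRS = 4 ÷ (3/h).
Tangency: set MRS = p_f/p_h = 4/3.
MRS depends only on h: (4/3)·h = 4/3 ⇒ h* = (4/3)/(4/3) = 1.
From the budget, 4·f = 63 − 3·1 = 60, so f* = 15.

f* = 15, h* = 1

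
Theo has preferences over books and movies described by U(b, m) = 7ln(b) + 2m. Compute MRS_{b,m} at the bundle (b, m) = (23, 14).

MRS = 7/46

MU_b = 7/b, MU_m = 2.
MRS = 7/b ÷ 2.
At (23, 14): MRS = 7/46.
The indifference curve has slope −7/46 at this bundle.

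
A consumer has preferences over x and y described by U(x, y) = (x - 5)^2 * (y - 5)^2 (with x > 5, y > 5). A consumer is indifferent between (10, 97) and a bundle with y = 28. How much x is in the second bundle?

U(10, 97) = 211600.
Set U(x, 28) = 211600 and solve.
With y = 28: (28 − 5)^2 = 529, so (x − 5)^2 = 211600/529 = 400.
Taking the square root (with x > 5): x − 5 = 20, so x = 25.
Check: U(25, 28) = 211600.

x = 25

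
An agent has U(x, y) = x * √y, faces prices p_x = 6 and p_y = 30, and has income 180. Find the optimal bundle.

x* = 20, y* = 2

MU_x = √y and MU_y = 0.5·x·y^(-0.5).
MRS = MU_x/MU_y = (2)·y/x.
Tangency: set MRS = p_x/p_y = 6/30 = 0.2.
So (2)·y/x = 0.2, i.e. y = 0.1·x.
Substitute into the budget 6·x + 30·y = 180: 9·x = 180, so x* = 20.
Then y* = 0.1·20 = 2.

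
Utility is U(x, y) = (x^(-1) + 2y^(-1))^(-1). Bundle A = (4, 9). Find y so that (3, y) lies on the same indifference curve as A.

y = 14.4

U depends on (x, y) only through S = x^(-1) + 2y^(-1), so equal utility means equal S. At (4, 9): S = 17/36.
With x = 3: 3^(-1) = 1/3, so 2y^(-1) = 17/36 − 1/3 = 5/36, i.e. y^(-1) = 5/72.
Hence y = 1/(5/72) = 14.4.
Check: U(3, 14.4) = 2.1176.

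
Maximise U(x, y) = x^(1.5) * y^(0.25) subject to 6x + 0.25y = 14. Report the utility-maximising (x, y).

MU_x = 1.5·√x·y^(0.25) and MU_y = 0.25·x^(1.5)·y^(-0.75).
MRS = MU_x/MU_y = (6)·y/x.
Tangency: set MRS = p_x/p_y = 6/0.25 = 24.
So (6)·y/x = 24, i.e. y = 4·x.
Substitute into the budget 6·x + 0.25·y = 14: 7·x = 14, so x* = 2.
Then y* = 4·2 = 8.

x* = 2, y* = 8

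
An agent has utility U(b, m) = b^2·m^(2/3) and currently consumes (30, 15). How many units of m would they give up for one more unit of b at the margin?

MU_b = 2·b·m^(2/3) and MU_m = 2/3·b^2·m^(-1/3).
MRS = MU_b/MU_m = (3)·m/b.
At (30, 15): MRS = 1.5.
That is, one extra unit of b is worth 1.5 units of m at the margin.

MRS = 1.5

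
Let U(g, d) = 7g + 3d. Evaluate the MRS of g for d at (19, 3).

MRS = 7/3

MU_g = 7, MU_d = 3, so MRS = 7/3 at every bundle.
At (19, 3): MRS = 7/3.
That is, one extra unit of g is worth 7/3 units of d at the margin.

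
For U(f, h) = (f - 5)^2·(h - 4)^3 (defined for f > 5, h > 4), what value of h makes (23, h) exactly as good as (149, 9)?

h = 24

U(149, 9) = 2592000.
Set U(23, h) = 2592000 and solve.
With f = 23: (23 − 5)^2 = 324, so (h − 4)^3 = 2592000/324 = 8000.
Taking the cube root (with h > 4): h − 4 = 20, so h = 24.
Check: U(23, 24) = 2592000.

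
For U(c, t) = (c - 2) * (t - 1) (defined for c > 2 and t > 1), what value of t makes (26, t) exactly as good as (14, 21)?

t = 11

U(14, 21) = 240.
Set U(26, t) = 240 and solve.
With c = 26: (26 − 2) = 24, so (t − 1) = 240/24 = 10.
So t = 1 + 10 = 11.
Check: U(26, 11) = 240.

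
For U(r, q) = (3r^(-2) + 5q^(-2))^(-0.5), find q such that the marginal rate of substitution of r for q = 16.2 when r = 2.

q = 6

For CES with ρ = -2, MRS = (3/5)·(q/r)^3.
Setting (3/5)·(q/2)^3 = 16.2 gives (q/2)^3 = 27, so q/2 = 3 and q = 6.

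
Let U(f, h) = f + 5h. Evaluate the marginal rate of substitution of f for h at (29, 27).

MU_f = 1, MU_h = 5, so MRS = 1/5 = 0.2 at every bundle.
At (29, 27): MRS = 0.2.
That is, one extra unit of f is worth 0.2 units of h at the margin.

MRS = 0.2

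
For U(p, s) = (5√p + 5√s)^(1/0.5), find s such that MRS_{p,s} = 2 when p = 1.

s = 4

For CES with ρ = 0.5, MRS = √(s/p).
Setting √(s/1) = 2 gives s/1 = 4 and s = 4.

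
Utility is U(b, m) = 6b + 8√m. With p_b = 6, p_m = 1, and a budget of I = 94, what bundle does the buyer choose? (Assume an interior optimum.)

MU_b = 6, MU_m = 8/(2√m).
MRS = 6 ÷ (8/(2√m)).
Tangency: set MRS = p_b/p_m = 6/1 = 6.
MRS depends only on m: 1.5·√m = 6 ⇒ √m = 6/1.5 = 4 ⇒ m* = 16.
From the budget, 6·b = 94 − 1·16 = 78, so b* = 13.

b* = 13, m* = 16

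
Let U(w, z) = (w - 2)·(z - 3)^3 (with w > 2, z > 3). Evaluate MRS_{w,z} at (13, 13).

MRS = 10/33

MU_w = (z−3)^3, MU_z = 3·(w−2)·(z−3)^2.
MRS = (1/3)·(z−3)/(w−2).
At (13, 13): MRS = 10/33.
So at (13, 13) the consumer would give up 10/33 units of z for one more unit of w.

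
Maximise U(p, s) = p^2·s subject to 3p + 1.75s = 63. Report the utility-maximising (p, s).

MU_p = 2·p·s and MU_s = p^2.
MRS = MU_p/MU_s = (2/1)·s/p.
Tangency: set MRS = p_p/p_s = 3/1.75 = 12/7.
So (2/1)·s/p = 12/7, i.e. s = (6/7)·p.
Substitute into the budget 3·p + 1.75·s = 63: 4.5·p = 63, so p* = 14.
Then s* = (6/7)·14 = 12.

p* = 14, s* = 12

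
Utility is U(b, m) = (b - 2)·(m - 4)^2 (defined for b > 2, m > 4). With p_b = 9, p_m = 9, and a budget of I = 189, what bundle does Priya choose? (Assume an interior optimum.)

b* = 7, m* = 14

MU_b = (m−4)^2, MU_m = 2·(b−2)·(m−4).
MRS = (1/2)·(m−4)/(b−2).
Tangency: set MRS = p_b/p_m = 9/9 = 1.
So (1/2)·(m − 4)/(b − 2) = 1, i.e. (m − 4) = 2·(b − 2).
Rewrite the budget in excess-of-subsistence terms: 9·(b − 2) + 9·(m − 4) = 189 − 9·2 − 9·4 = 135.
Substituting, 27·(b − 2) = 135, so b − 2 = 5 and b* = 7.
Then m − 4 = 2·5 = 10, so m* = 14.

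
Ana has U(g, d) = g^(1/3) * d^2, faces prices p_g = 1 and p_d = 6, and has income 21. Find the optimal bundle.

MU_g = 1/3·g^(-2/3)·d^2 and MU_d = 2·g^(1/3)·d.
MRS = MU_g/MU_d = (1/6)·d/g.
Tangency: set MRS = p_g/p_d = 1/6.
So (1/6)·d/g = 1/6, i.e. d = g.
Substitute into the budget 1·g + 6·d = 21: 7·g = 21, so g* = 3.
Then d* = 3.

g* = 3, d* = 3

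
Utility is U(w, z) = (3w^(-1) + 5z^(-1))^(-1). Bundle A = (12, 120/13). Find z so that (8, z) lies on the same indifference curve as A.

U depends on (w, z) only through S = 3w^(-1) + 5z^(-1), so equal utility means equal S. At (12, 120/13): S = 19/24.
With w = 8: 3·8^(-1) = 0.375, so 5z^(-1) = 19/24 − 0.375 = 5/12, i.e. z^(-1) = 1/12.
Hence z = 1/(1/12) = 12.
Check: U(8, 12) = 1.2632.

z = 12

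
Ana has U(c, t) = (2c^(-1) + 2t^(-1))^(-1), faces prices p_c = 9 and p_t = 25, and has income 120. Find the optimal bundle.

c* = 5, t* = 3

For CES with ρ = -1, MRS = (t/c)^2.
Tangency: set MRS = p_c/p_t = 9/25.
So (t/c)^2 = 9/25; taking the square root, t/c = 0.6, i.e. t = 0.6·c.
Substitute into the budget 9·c + 25·t = 120: 24·c = 120, so c* = 5 and t* = 0.6·5 = 3.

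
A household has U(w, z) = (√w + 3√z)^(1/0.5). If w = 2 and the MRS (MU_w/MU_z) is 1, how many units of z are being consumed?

z = 18

For CES with ρ = 0.5, MRS = (1/3)·√(z/w).
Setting (1/3)·√(z/2) = 1 gives √(z/2) = 3, so z/2 = 9 and z = 18.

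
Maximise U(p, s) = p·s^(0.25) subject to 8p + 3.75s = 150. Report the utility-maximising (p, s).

p* = 15, s* = 8

MU_p = s^(0.25) and MU_s = 0.25·p·s^(-0.75).
MRS = MU_p/MU_s = (4)·s/p.
Tangency: set MRS = p_p/p_s = 8/3.75 = 32/15.
So (4)·s/p = 32/15, i.e. s = (8/15)·p.
Substitute into the budget 8·p + 3.75·s = 150: 10·p = 150, so p* = 15.
Then s* = (8/15)·15 = 8.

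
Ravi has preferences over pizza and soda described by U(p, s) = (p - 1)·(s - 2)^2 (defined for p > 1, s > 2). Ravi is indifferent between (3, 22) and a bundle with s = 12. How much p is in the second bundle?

U(3, 22) = 800.
Set U(p, 12) = 800 and solve.
With s = 12: (12 − 2)^2 = 100, so (p − 1) = 800/100 = 8.
So p = 1 + 8 = 9.
Check: U(9, 12) = 800.

p = 9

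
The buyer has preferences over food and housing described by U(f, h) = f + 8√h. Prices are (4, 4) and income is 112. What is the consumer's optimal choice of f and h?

f* = 12, h* = 16

MU_f = 1, MU_h = 8/(2√h).
MRS = 1 ÷ (8/(2√h)).
Tangency: set MRS = p_f/p_h = 4/4 = 1.
MRS depends only on h: 0.25·√h = 1 ⇒ √h = 1/0.25 = 4 ⇒ h* = 16.
From the budget, 4·f = 112 − 4·16 = 48, so f* = 12.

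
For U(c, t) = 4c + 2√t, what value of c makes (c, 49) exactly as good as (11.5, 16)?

U(11.5, 16) = 54.
Set U(c, 49) = 54 and solve.
With t = 49: √49 = 7, so 4c = 54 − 2·7 = 40 and c = 10.
Check: U(10, 49) = 54.

c = 10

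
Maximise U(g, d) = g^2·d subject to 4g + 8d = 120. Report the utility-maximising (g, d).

MU_g = 2·g·d and MU_d = g^2.
MRS = MU_g/MU_d = (2/1)·d/g.
Tangency: set MRS = p_g/p_d = 4/8 = 0.5.
So (2/1)·d/g = 0.5, i.e. d = 0.25·g.
Substitute into the budget 4·g + 8·d = 120: 6·g = 120, so g* = 20.
Then d* = 0.25·20 = 5.

g* = 20, d* = 5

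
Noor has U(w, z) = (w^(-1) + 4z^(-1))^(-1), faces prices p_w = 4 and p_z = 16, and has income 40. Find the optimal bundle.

For CES with ρ = -1, MRS = (1/4)·(z/w)^2.
Tangency: set MRS = p_w/p_z = 4/16 = 0.25.
So (z/w)^2 = 1; taking the square root, z/w = 1, i.e. z = w.
Substitute into the budget 4·w + 16·z = 40: 20·w = 40, so w* = 2 and z* = 2.

w* = 2, z* = 2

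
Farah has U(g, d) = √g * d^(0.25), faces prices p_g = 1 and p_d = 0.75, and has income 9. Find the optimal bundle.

g* = 6, d* = 4

MU_g = 0.5·g^(-0.5)·d^(0.25) and MU_d = 0.25·√g·d^(-0.75).
MRS = MU_g/MU_d = (2)·d/g.
Tangency: set MRS = p_g/p_d = 1/0.75 = 4/3.
So (2)·d/g = 4/3, i.e. d = (2/3)·g.
Substitute into the budget 1·g + 0.75·d = 9: 1.5·g = 9, so g* = 6.
Then d* = (2/3)·6 = 4.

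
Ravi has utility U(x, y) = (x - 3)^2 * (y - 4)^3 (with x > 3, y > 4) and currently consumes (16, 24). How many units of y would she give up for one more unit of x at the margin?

MU_x = 2·(x−3)·(y−4)^3, MU_y = 3·(x−3)^2·(y−4)^2.
MRS = (2/3)·(y−4)/(x−3).
At (16, 24): MRS = 40/39.
The indifference curve has slope −40/39 at this bundle.

MRS = 40/39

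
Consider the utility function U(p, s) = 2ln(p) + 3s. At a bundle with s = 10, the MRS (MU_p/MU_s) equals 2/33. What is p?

MU_p = 2/p, MU_s = 3.
MRS = 2/p ÷ 3.
MRS depends only on p: (2/3)/p = 2/33 ⇒ p = (2/3)/(2/33) = 11.

p = 11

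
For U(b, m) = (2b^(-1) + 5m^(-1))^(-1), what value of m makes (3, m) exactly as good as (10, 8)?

U depends on (b, m) only through S = 2b^(-1) + 5m^(-1), so equal utility means equal S. At (10, 8): S = 33/40.
With b = 3: 2·3^(-1) = 2/3, so 5m^(-1) = 33/40 − 2/3 = 19/120, i.e. m^(-1) = 19/600.
Hence m = 1/(19/600) = 600/19.
Check: U(3, 600/19) = 1.2121.

m = 600/19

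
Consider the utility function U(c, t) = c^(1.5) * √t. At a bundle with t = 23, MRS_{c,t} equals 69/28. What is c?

MU_c = 1.5·√c·√t and MU_t = 0.5·c^(1.5)·t^(-0.5).
MRS = MU_c/MU_t = (3)·t/c.
Substitute t = 23: MRS = 69/c. Setting 69/c = 69/28 gives c = 69/(69/28) = 28.

c = 28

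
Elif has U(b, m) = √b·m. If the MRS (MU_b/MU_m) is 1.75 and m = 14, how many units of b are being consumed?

b = 4

MU_b = 0.5·b^(-0.5)·m and MU_m = √b.
MRS = MU_b/MU_m = (0.5)·m/b.
Substitute m = 14: MRS = 7/b. Setting 7/b = 1.75 gives b = 7/1.75 = 4.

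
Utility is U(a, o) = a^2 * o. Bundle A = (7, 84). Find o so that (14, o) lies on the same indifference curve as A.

o = 21

U(7, 84) = 4116.
Set U(14, o) = 4116 and solve.
With a = 14: 14^2 = 196, so o = 4116/196 = 21.
Check: U(14, 21) = 4116.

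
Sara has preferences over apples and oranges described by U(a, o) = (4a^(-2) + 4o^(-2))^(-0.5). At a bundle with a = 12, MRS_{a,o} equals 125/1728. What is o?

For CES with ρ = -2, MRS = (o/a)^3.
Setting (o/12)^3 = 125/1728 gives o/12 = 5/12 and o = 5.

o = 5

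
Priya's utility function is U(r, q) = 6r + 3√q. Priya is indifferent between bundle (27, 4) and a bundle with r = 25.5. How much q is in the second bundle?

U(27, 4) = 168.
Set U(25.5, q) = 168 and solve.
With r = 25.5: 3√q = 168 − 6·25.5 = 15, so √q = 5 and q = 25.
Check: U(25.5, 25) = 168.

q = 25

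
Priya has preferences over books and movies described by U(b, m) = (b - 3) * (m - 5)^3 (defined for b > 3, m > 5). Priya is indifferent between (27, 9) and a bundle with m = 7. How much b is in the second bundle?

b = 195

U(27, 9) = 1536.
Set U(b, 7) = 1536 and solve.
With m = 7: (7 − 5)^3 = 8, so (b − 3) = 1536/8 = 192.
So b = 3 + 192 = 195.
Check: U(195, 7) = 1536.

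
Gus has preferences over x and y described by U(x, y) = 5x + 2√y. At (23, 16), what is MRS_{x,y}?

MU_x = 5, MU_y = 2/(2√y).
MRS = 5 ÷ (2/(2√y)).
At (23, 16): MRS = 20.
That is, one extra unit of x is worth 20 units of y at the margin.

MRS = 20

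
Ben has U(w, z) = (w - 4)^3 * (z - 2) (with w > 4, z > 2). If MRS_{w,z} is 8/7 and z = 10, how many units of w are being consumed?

w = 25

MU_w = 3·(w−4)^2·(z−2), MU_z = (w−4)^3.
MRS = (3/1)·(z−2)/(w−4).
Substitute z = 10: MRS = 24/(w − 4). Setting this equal to 8/7 gives w − 4 = 24/(8/7) = 21, so w = 25.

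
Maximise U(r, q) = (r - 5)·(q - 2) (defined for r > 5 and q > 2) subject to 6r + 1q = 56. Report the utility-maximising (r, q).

MU_r = (q−2), MU_q = (r−5).
MRS = (q−2)/(r−5).
Tangency: set MRS = p_r/p_q = 6/1 = 6.
So (q − 2)/(r − 5) = 6, i.e. (q − 2) = 6·(r − 5).
Rewrite the budget in excess-of-subsistence terms: 6·(r − 5) + 1·(q − 2) = 56 − 6·5 − 1·2 = 24.
Substituting, 12·(r − 5) = 24, so r − 5 = 2 and r* = 7.
Then q − 2 = 6·2 = 12, so q* = 14.

r* = 7, q* = 14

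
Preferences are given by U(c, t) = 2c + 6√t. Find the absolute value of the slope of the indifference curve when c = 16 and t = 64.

MRS = 16/3

MU_c = 2, MU_t = 6/(2√t).
MRS = 2 ÷ (6/(2√t)).
At (16, 64): MRS = 16/3.
That is, one extra unit of c is worth 16/3 units of t at the margin.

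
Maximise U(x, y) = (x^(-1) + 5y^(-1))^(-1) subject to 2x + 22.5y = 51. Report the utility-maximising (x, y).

x* = 3, y* = 2

For CES with ρ = -1, MRS = (1/5)·(y/x)^2.
Tangency: set MRS = p_x/p_y = 2/22.5 = 4/45.
So (y/x)^2 = 4/9; taking the square root, y/x = 2/3, i.e. y = (2/3)·x.
Substitute into the budget 2·x + 22.5·y = 51: 17·x = 51, so x* = 3 and y* = (2/3)·3 = 2.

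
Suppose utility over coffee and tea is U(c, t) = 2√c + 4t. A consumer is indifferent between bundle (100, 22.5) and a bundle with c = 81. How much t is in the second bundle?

t = 23

U(100, 22.5) = 110.
Set U(81, t) = 110 and solve.
With c = 81: √81 = 9, so 4t = 110 − 2·9 = 92 and t = 23.
Check: U(81, 23) = 110.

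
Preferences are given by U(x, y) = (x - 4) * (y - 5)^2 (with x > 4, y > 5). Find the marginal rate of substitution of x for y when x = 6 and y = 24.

MU_x = (y−5)^2, MU_y = 2·(x−4)·(y−5).
MRS = (1/2)·(y−5)/(x−4).
At (6, 24): MRS = 4.75.
So at (6, 24) the consumer would give up 4.75 units of y for one more unit of x.

MRS = 4.75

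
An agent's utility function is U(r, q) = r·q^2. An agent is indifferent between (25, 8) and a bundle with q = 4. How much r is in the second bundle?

U(25, 8) = 1600.
Set U(r, 4) = 1600 and solve.
With q = 4: 4^2 = 16, so r = 1600/16 = 100.
Check: U(100, 4) = 1600.

r = 100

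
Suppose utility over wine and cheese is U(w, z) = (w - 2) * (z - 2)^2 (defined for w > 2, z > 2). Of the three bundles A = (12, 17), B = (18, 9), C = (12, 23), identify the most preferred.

Bundle C

Evaluate utility at each bundle:
U(A) = 2250.
U(B) = 784.
U(C) = 4410.
Highest utility is C, so C ≻ A ≻ B.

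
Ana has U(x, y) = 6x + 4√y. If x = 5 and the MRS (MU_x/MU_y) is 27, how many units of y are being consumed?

y = 81

MU_x = 6, MU_y = 4/(2√y).
MRS = 6 ÷ (4/(2√y)).
MRS depends only on y: 3·√y = 27 ⇒ √y = 27/3 = 9 ⇒ y = 81.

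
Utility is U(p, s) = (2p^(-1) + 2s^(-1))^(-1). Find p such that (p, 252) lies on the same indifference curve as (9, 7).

U depends on (p, s) only through S = 2p^(-1) + 2s^(-1), so equal utility means equal S. At (9, 7): S = 32/63.
With s = 252: 2·252^(-1) = 1/126, so 2p^(-1) = 32/63 − 1/126 = 0.5, i.e. p^(-1) = 0.25.
Hence p = 1/0.25 = 4.
Check: U(4, 252) = 1.9688.

p = 4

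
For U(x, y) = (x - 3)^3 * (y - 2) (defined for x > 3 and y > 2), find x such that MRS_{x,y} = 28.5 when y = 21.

x = 5

MU_x = 3·(x−3)^2·(y−2), MU_y = (x−3)^3.
MRS = (3/1)·(y−2)/(x−3).
Substitute y = 21: MRS = 57/(x − 3). Setting this equal to 28.5 gives x − 3 = 57/28.5 = 2, so x = 5.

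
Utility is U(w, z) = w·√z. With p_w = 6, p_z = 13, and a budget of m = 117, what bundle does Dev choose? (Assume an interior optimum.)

MU_w = √z and MU_z = 0.5·w·z^(-0.5).
MRS = MU_w/MU_z = (2)·z/w.
Tangency: set MRS = p_w/p_z = 6/13.
So (2)·z/w = 6/13, i.e. z = (3/13)·w.
Substitute into the budget 6·w + 13·z = 117: 9·w = 117, so w* = 13.
Then z* = (3/13)·13 = 3.

w* = 13, z* = 3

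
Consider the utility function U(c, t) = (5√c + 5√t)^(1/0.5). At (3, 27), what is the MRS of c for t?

For CES with ρ = 0.5, MRS = √(t/c).
At (3, 27): MRS = 3.
The indifference curve has slope −3 at this bundle.

MRS = 3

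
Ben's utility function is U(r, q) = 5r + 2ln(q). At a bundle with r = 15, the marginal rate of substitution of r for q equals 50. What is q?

q = 20

MU_r = 5, MU_q = 2/q.
MRS = 5 ÷ (2/q).
MRS depends only on q: 2.5·q = 50 ⇒ q = 50/2.5 = 20.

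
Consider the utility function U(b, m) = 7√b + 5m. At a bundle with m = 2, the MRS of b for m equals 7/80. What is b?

b = 64

MU_b = 7/(2√b), MU_m = 5.
MRS = 7/(2√b) ÷ 5.
MRS depends only on b: 0.7/√b = 7/80 ⇒ √b = 0.7/(7/80) = 8 ⇒ b = 64.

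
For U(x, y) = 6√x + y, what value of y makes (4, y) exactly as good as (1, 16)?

y = 10

U(1, 16) = 22.
Set U(4, y) = 22 and solve.
With x = 4: √4 = 2, so y = 22 − 6·2 = 10.
Check: U(4, 10) = 22.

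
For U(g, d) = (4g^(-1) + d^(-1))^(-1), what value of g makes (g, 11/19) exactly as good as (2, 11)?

U depends on (g, d) only through S = 4g^(-1) + d^(-1), so equal utility means equal S. At (2, 11): S = 23/11.
With d = 11/19: (11/19)^(-1) = 19/11, so 4g^(-1) = 23/11 − 19/11 = 4/11, i.e. g^(-1) = 1/11.
Hence g = 1/(1/11) = 11.
Check: U(11, 11/19) = 0.4783.

g = 11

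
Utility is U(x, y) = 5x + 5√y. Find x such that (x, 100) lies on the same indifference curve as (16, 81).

U(16, 81) = 125.
Set U(x, 100) = 125 and solve.
With y = 100: √100 = 10, so 5x = 125 − 5·10 = 75 and x = 15.
Check: U(15, 100) = 125.

x = 15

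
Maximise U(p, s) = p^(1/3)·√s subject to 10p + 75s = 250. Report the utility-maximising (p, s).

MU_p = 1/3·p^(-2/3)·√s and MU_s = 0.5·p^(1/3)·s^(-0.5).
MRS = MU_p/MU_s = (2/3)·s/p.
Tangency: set MRS = p_p/p_s = 10/75 = 2/15.
So (2/3)·s/p = 2/15, i.e. s = 0.2·p.
Substitute into the budget 10·p + 75·s = 250: 25·p = 250, so p* = 10.
Then s* = 0.2·10 = 2.

p* = 10, s* = 2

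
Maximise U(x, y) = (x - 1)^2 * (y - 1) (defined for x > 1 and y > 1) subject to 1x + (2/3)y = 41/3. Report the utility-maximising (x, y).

MU_x = 2·(x−1)·(y−1), MU_y = (x−1)^2.
MRS = (2/1)·(y−1)/(x−1).
Tangency: set MRS = p_x/p_y = 1/(2/3) = 1.5.
So (2/1)·(y − 1)/(x − 1) = 1.5, i.e. (y − 1) = 0.75·(x − 1).
Rewrite the budget in excess-of-subsistence terms: 1·(x − 1) + (2/3)·(y − 1) = 41/3 − 1·1 − (2/3)·1 = 12.
Substituting, 1.5·(x − 1) = 12, so x − 1 = 8 and x* = 9.
Then y − 1 = 0.75·8 = 6, so y* = 7.

x* = 9, y* = 7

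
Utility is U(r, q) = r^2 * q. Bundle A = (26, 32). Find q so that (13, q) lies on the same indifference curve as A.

q = 128

U(26, 32) = 21632.
Set U(13, q) = 21632 and solve.
With r = 13: 13^2 = 169, so q = 21632/169 = 128.
Check: U(13, 128) = 21632.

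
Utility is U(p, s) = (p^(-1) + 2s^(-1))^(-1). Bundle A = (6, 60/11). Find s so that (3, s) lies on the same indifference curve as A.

U depends on (p, s) only through S = p^(-1) + 2s^(-1), so equal utility means equal S. At (6, 60/11): S = 8/15.
With p = 3: 3^(-1) = 1/3, so 2s^(-1) = 8/15 − 1/3 = 0.2, i.e. s^(-1) = 0.1.
Hence s = 1/0.1 = 10.
Check: U(3, 10) = 1.875.

s = 10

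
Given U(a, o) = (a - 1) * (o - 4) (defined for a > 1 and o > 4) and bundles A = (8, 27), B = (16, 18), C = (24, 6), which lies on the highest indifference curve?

Bundle B

Evaluate utility at each bundle:
U(A) = 161.
U(B) = 210.
U(C) = 46.
Highest utility is B, so B ≻ A ≻ C.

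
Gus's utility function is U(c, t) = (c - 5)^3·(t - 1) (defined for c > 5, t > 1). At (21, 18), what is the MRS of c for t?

MU_c = 3·(c−5)^2·(t−1), MU_t = (c−5)^3.
MRS = (3/1)·(t−1)/(c−5).
At (21, 18): MRS = 51/16.
The indifference curve has slope −51/16 at this bundle.

MRS = 51/16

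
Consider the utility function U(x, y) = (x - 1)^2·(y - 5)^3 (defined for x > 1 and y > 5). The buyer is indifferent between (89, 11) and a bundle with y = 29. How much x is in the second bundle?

U(89, 11) = 1672704.
Set U(x, 29) = 1672704 and solve.
With y = 29: (29 − 5)^3 = 13824, so (x − 1)^2 = 1672704/13824 = 121.
Taking the square root (with x > 1): x − 1 = 11, so x = 12.
Check: U(12, 29) = 1672704.

x = 12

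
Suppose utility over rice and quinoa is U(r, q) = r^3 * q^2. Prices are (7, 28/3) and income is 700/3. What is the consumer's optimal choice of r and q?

MU_r = 3·r^2·q^2 and MU_q = 2·r^3·q.
MRS = MU_r/MU_q = (3/2)·q/r.
Tangency: set MRS = p_r/p_q = 7/(28/3) = 0.75.
So (3/2)·q/r = 0.75, i.e. q = 0.5·r.
Substitute into the budget 7·r + (28/3)·q = 700/3: (35/3)·r = 700/3, so r* = 20.
Then q* = 0.5·20 = 10.

r* = 20, q* = 10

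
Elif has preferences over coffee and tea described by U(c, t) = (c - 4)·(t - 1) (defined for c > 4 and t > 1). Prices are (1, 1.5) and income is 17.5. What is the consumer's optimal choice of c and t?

MU_c = (t−1), MU_t = (c−4).
MRS = (t−1)/(c−4).
Tangency: set MRS = p_c/p_t = 1/1.5 = 2/3.
So (t − 1)/(c − 4) = 2/3, i.e. (t − 1) = (2/3)·(c − 4).
Rewrite the budget in excess-of-subsistence terms: 1·(c − 4) + 1.5·(t − 1) = 17.5 − 1·4 − 1.5·1 = 12.
Substituting, 2·(c − 4) = 12, so c − 4 = 6 and c* = 10.
Then t − 1 = (2/3)·6 = 4, so t* = 5.

c* = 10, t* = 5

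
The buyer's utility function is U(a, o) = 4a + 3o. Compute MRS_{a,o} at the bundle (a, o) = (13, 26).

MU_a = 4, MU_o = 3, so MRS = 4/3 at every bundle.
At (13, 26): MRS = 4/3.
That is, one extra unit of a is worth 4/3 units of o at the margin.

MRS = 4/3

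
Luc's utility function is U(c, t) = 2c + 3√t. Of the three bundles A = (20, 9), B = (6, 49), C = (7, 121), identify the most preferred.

Evaluate utility at each bundle:
U(A) = 49.000.
U(B) = 33.000.
U(C) = 47.000.
Highest utility is A, so A ≻ C ≻ B.

Bundle A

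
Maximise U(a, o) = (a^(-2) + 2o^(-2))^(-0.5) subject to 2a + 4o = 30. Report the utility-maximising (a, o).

a* = 5, o* = 5

For CES with ρ = -2, MRS = (1/2)·(o/a)^3.
Tangency: set MRS = p_a/p_o = 2/4 = 0.5.
So (o/a)^3 = 1; taking the cube root, o/a = 1, i.e. o = a.
Substitute into the budget 2·a + 4·o = 30: 6·a = 30, so a* = 5 and o* = 5.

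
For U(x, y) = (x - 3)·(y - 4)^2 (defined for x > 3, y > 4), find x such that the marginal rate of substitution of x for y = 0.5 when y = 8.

MU_x = (y−4)^2, MU_y = 2·(x−3)·(y−4).
MRS = (1/2)·(y−4)/(x−3).
Substitute y = 8: MRS = 2/(x − 3). Setting this equal to 0.5 gives x − 3 = 2/0.5 = 4, so x = 7.

x = 7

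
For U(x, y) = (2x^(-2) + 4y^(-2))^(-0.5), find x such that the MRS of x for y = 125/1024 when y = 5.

For CES with ρ = -2, MRS = (2/4)·(y/x)^3.
Setting (2/4)·(5/x)^3 = 125/1024 gives (5/x)^3 = 125/512, so 5/x = 0.625 and x = 8.

x = 8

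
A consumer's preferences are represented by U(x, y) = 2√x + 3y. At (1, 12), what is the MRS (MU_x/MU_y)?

MU_x = 2/(2√x), MU_y = 3.
MRS = 2/(2√x) ÷ 3.
At (1, 12): MRS = 1/3.
So at (1, 12) the consumer would give up 1/3 units of y for one more unit of x.

MRS = 1/3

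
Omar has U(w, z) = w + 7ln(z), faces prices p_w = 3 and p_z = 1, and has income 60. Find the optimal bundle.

MU_w = 1, MU_z = 7/z.
MRS = 1 ÷ (7/z).
Tangency: set MRS = p_w/p_z = 3/1 = 3.
MRS depends only on z: (1/7)·z = 3 ⇒ z* = 3/(1/7) = 21.
From the budget, 3·w = 60 − 1·21 = 39, so w* = 13.

w* = 13, z* = 21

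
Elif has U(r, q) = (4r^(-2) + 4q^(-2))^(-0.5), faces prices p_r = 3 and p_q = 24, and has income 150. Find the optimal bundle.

For CES with ρ = -2, MRS = (q/r)^3.
Tangency: set MRS = p_r/p_q = 3/24 = 0.125.
So (q/r)^3 = 0.125; taking the cube root, q/r = 0.5, i.e. q = 0.5·r.
Substitute into the budget 3·r + 24·q = 150: 15·r = 150, so r* = 10 and q* = 0.5·10 = 5.

r* = 10, q* = 5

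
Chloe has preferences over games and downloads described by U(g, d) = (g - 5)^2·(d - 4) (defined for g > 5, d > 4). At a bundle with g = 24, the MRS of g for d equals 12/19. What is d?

MU_g = 2·(g−5)·(d−4), MU_d = (g−5)^2.
MRS = (2/1)·(d−4)/(g−5).
Substitute g = 24: MRS = (d − 4)/9.5. Setting this equal to 12/19 gives d − 4 = (12/19)·9.5 = 6, so d = 10.

d = 10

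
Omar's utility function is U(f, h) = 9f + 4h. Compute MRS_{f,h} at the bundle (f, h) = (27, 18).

MRS = 2.25

MU_f = 9, MU_h = 4, so MRS = 9/4 = 2.25 at every bundle.
At (27, 18): MRS = 2.25.
The indifference curve has slope −2.25 at this bundle.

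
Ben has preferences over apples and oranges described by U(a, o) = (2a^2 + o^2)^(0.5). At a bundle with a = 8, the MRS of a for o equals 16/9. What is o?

For CES with ρ = 2, MRS = (2/1)·(o/a)^(-1).
Setting (2/1)·(o/8)^(-1) = 16/9 gives (o/8)^(-1) = 8/9, so o/8 = 1.125 and o = 9.

o = 9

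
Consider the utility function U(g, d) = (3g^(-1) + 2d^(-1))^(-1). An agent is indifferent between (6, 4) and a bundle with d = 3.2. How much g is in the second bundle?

U depends on (g, d) only through S = 3g^(-1) + 2d^(-1), so equal utility means equal S. At (6, 4): S = 1.
With d = 3.2: 2·3.2^(-1) = 0.625, so 3g^(-1) = 1 − 0.625 = 0.375, i.e. g^(-1) = 0.125.
Hence g = 1/0.125 = 8.
Check: U(8, 3.2) = 1.

g = 8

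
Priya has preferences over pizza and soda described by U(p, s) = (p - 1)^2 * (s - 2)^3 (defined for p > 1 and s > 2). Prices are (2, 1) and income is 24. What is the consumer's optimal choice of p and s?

MU_p = 2·(p−1)·(s−2)^3, MU_s = 3·(p−1)^2·(s−2)^2.
MRS = (2/3)·(s−2)/(p−1).
Tangency: set MRS = p_p/p_s = 2/1 = 2.
So (2/3)·(s − 2)/(p − 1) = 2, i.e. (s − 2) = 3·(p − 1).
Rewrite the budget in excess-of-subsistence terms: 2·(p − 1) + 1·(s − 2) = 24 − 2·1 − 1·2 = 20.
Substituting, 5·(p − 1) = 20, so p − 1 = 4 and p* = 5.
Then s − 2 = 3·4 = 12, so s* = 14.

p* = 5, s* = 14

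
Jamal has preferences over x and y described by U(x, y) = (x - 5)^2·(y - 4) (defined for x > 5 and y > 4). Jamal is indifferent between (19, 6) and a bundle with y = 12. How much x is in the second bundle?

x = 12

U(19, 6) = 392.
Set U(x, 12) = 392 and solve.
With y = 12: (12 − 4) = 8, so (x − 5)^2 = 392/8 = 49.
Taking the square root (with x > 5): x − 5 = 7, so x = 12.
Check: U(12, 12) = 392.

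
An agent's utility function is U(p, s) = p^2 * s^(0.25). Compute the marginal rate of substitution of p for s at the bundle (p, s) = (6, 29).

MRS = 116/3

MU_p = 2·p·s^(0.25) and MU_s = 0.25·p^2·s^(-0.75).
MRS = MU_p/MU_s = (8)·s/p.
At (6, 29): MRS = 116/3.
The indifference curve has slope −116/3 at this bundle.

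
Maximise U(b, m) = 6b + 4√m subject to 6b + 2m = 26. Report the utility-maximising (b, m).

MU_b = 6, MU_m = 4/(2√m).
MRS = 6 ÷ (4/(2√m)).
Tangency: set MRS = p_b/p_m = 6/2 = 3.
MRS depends only on m: 3·√m = 3 ⇒ √m = 3/3 = 1 ⇒ m* = 1.
From the budget, 6·b = 26 − 2·1 = 24, so b* = 4.

b* = 4, m* = 1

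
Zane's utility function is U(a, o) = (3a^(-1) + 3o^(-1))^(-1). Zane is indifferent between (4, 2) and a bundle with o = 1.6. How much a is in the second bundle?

a = 8

U depends on (a, o) only through S = 3a^(-1) + 3o^(-1), so equal utility means equal S. At (4, 2): S = 2.25.
With o = 1.6: 3·1.6^(-1) = 1.875, so 3a^(-1) = 2.25 − 1.875 = 0.375, i.e. a^(-1) = 0.125.
Hence a = 1/0.125 = 8.
Check: U(8, 1.6) = 0.4444.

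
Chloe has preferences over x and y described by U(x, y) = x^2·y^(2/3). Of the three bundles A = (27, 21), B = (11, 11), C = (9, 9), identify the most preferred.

Evaluate utility at each bundle:
U(A) = 5548.902.
U(B) = 598.477.
U(C) = 350.467.
Highest utility is A, so A ≻ B ≻ C.

Bundle A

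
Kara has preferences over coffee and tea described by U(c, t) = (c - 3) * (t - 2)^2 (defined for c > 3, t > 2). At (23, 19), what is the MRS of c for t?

MU_c = (t−2)^2, MU_t = 2·(c−3)·(t−2).
MRS = (1/2)·(t−2)/(c−3).
At (23, 19): MRS = 17/40.
So at (23, 19) the consumer would give up 17/40 units of t for one more unit of c.

MRS = 17/40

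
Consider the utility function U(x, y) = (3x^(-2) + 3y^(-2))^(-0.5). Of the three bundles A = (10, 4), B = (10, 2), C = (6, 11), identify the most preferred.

Bundle C

Evaluate utility at each bundle:
U(A) = 2.144.
U(B) = 1.132.
U(C) = 3.041.
Highest utility is C, so C ≻ A ≻ B.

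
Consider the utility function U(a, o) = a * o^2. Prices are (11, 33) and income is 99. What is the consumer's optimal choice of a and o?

a* = 3, o* = 2

MU_a = o^2 and MU_o = 2·a·o.
MRS = MU_a/MU_o = (1/2)·o/a.
Tangency: set MRS = p_a/p_o = 11/33 = 1/3.
So (1/2)·o/a = 1/3, i.e. o = (2/3)·a.
Substitute into the budget 11·a + 33·o = 99: 33·a = 99, so a* = 3.
Then o* = (2/3)·3 = 2.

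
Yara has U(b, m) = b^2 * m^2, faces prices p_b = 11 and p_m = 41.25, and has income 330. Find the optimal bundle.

b* = 15, m* = 4

MU_b = 2·b·m^2 and MU_m = 2·b^2·m.
MRS = MU_b/MU_m = m/b.
Tangency: set MRS = p_b/p_m = 11/41.25 = 4/15.
So m/b = 4/15, i.e. m = (4/15)·b.
Substitute into the budget 11·b + 41.25·m = 330: 22·b = 330, so b* = 15.
Then m* = (4/15)·15 = 4.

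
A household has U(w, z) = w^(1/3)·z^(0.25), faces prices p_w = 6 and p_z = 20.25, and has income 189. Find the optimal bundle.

MU_w = 1/3·w^(-2/3)·z^(0.25) and MU_z = 0.25·w^(1/3)·z^(-0.75).
MRS = MU_w/MU_z = (4/3)·z/w.
Tangency: set MRS = p_w/p_z = 6/20.25 = 8/27.
So (4/3)·z/w = 8/27, i.e. z = (2/9)·w.
Substitute into the budget 6·w + 20.25·z = 189: 10.5·w = 189, so w* = 18.
Then z* = (2/9)·18 = 4.

w* = 18, z* = 4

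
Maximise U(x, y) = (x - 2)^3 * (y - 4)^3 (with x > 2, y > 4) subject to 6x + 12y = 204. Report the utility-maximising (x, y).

x* = 14, y* = 10

MU_x = 3·(x−2)^2·(y−4)^3, MU_y = 3·(x−2)^3·(y−4)^2.
MRS = (y−4)/(x−2).
Tangency: set MRS = p_x/p_y = 6/12 = 0.5.
So (y − 4)/(x − 2) = 0.5, i.e. (y − 4) = 0.5·(x − 2).
Rewrite the budget in excess-of-subsistence terms: 6·(x − 2) + 12·(y − 4) = 204 − 6·2 − 12·4 = 144.
Substituting, 12·(x − 2) = 144, so x − 2 = 12 and x* = 14.
Then y − 4 = 0.5·12 = 6, so y* = 10.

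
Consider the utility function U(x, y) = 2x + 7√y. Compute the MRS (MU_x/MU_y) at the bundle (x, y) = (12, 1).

MU_x = 2, MU_y = 7/(2√y).
MRS = 2 ÷ (7/(2√y)).
At (12, 1): MRS = 4/7.
That is, one extra unit of x is worth 4/7 units of y at the margin.

MRS = 4/7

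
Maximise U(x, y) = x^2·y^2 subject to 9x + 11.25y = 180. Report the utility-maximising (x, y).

x* = 10, y* = 8

MU_x = 2·x·y^2 and MU_y = 2·x^2·y.
MRS = MU_x/MU_y = y/x.
Tangency: set MRS = p_x/p_y = 9/11.25 = 0.8.
So y/x = 0.8, i.e. y = 0.8·x.
Substitute into the budget 9·x + 11.25·y = 180: 18·x = 180, so x* = 10.
Then y* = 0.8·10 = 8.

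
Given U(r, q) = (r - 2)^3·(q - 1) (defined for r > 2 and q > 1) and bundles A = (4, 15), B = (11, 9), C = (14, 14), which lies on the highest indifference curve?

Evaluate utility at each bundle:
U(A) = 112.
U(B) = 5832.
U(C) = 22464.
Highest utility is C, so C ≻ B ≻ A.

Bundle C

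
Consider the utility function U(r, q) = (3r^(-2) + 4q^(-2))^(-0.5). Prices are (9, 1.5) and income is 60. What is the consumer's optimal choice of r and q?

For CES with ρ = -2, MRS = (3/4)·(q/r)^3.
Tangency: set MRS = p_r/p_q = 9/1.5 = 6.
So (q/r)^3 = 8; taking the cube root, q/r = 2, i.e. q = 2·r.
Substitute into the budget 9·r + 1.5·q = 60: 12·r = 60, so r* = 5 and q* = 2·5 = 10.

r* = 5, q* = 10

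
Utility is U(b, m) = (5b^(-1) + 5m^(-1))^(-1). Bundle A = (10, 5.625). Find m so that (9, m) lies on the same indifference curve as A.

U depends on (b, m) only through S = 5b^(-1) + 5m^(-1), so equal utility means equal S. At (10, 5.625): S = 25/18.
With b = 9: 5·9^(-1) = 5/9, so 5m^(-1) = 25/18 − 5/9 = 5/6, i.e. m^(-1) = 1/6.
Hence m = 1/(1/6) = 6.
Check: U(9, 6) = 0.72.

m = 6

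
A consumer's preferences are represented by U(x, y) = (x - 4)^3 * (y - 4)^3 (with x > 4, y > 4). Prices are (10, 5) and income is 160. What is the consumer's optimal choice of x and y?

x* = 9, y* = 14

MU_x = 3·(x−4)^2·(y−4)^3, MU_y = 3·(x−4)^3·(y−4)^2.
MRS = (y−4)/(x−4).
Tangency: set MRS = p_x/p_y = 10/5 = 2.
So (y − 4)/(x − 4) = 2, i.e. (y − 4) = 2·(x − 4).
Rewrite the budget in excess-of-subsistence terms: 10·(x − 4) + 5·(y − 4) = 160 − 10·4 − 5·4 = 100.
Substituting, 20·(x − 4) = 100, so x − 4 = 5 and x* = 9.
Then y − 4 = 2·5 = 10, so y* = 14.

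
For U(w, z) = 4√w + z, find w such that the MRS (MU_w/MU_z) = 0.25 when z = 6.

w = 64

MU_w = 4/(2√w), MU_z = 1.
MRS = 4/(2√w) ÷ 1.
MRS depends only on w: 2/√w = 0.25 ⇒ √w = 2/0.25 = 8 ⇒ w = 64.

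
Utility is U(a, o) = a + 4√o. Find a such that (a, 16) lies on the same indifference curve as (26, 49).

U(26, 49) = 54.
Set U(a, 16) = 54 and solve.
With o = 16: √16 = 4, so a = 54 − 4·4 = 38.
Check: U(38, 16) = 54.

a = 38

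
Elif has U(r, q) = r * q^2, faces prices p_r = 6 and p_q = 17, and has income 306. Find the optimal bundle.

r* = 17, q* = 12

MU_r = q^2 and MU_q = 2·r·q.
MRS = MU_r/MU_q = (1/2)·q/r.
Tangency: set MRS = p_r/p_q = 6/17.
So (1/2)·q/r = 6/17, i.e. q = (12/17)·r.
Substitute into the budget 6·r + 17·q = 306: 18·r = 306, so r* = 17.
Then q* = (12/17)·17 = 12.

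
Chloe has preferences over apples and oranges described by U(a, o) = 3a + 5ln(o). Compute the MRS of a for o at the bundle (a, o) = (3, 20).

MRS = 12

MU_a = 3, MU_o = 5/o.
MRS = 3 ÷ (5/o).
At (3, 20): MRS = 12.
So at (3, 20) the consumer would give up 12 units of o for one more unit of a.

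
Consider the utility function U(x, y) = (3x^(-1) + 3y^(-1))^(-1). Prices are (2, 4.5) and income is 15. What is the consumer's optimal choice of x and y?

For CES with ρ = -1, MRS = (y/x)^2.
Tangency: set MRS = p_x/p_y = 2/4.5 = 4/9.
So (y/x)^2 = 4/9; taking the square root, y/x = 2/3, i.e. y = (2/3)·x.
Substitute into the budget 2·x + 4.5·y = 15: 5·x = 15, so x* = 3 and y* = (2/3)·3 = 2.

x* = 3, y* = 2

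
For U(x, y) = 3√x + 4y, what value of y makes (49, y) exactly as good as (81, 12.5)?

y = 14

U(81, 12.5) = 77.
Set U(49, y) = 77 and solve.
With x = 49: √49 = 7, so 4y = 77 − 3·7 = 56 and y = 14.
Check: U(49, 14) = 77.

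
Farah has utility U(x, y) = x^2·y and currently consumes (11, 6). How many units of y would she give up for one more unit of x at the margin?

MRS = 12/11

MU_x = 2·x·y and MU_y = x^2.
MRS = MU_x/MU_y = (2/1)·y/x.
At (11, 6): MRS = 12/11.
So at (11, 6) the consumer would give up 12/11 units of y for one more unit of x.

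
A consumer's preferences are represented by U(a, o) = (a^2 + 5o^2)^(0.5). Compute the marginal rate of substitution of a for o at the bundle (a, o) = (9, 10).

MRS = 9/50

For CES with ρ = 2, MRS = (1/5)·(o/a)^(-1).
At (9, 10): MRS = 9/50.
The indifference curve has slope −9/50 at this bundle.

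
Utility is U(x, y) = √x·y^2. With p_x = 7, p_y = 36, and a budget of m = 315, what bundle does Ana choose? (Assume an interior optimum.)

x* = 9, y* = 7

MU_x = 0.5·x^(-0.5)·y^2 and MU_y = 2·√x·y.
MRS = MU_x/MU_y = (0.25)·y/x.
Tangency: set MRS = p_x/p_y = 7/36.
So (0.25)·y/x = 7/36, i.e. y = (7/9)·x.
Substitute into the budget 7·x + 36·y = 315: 35·x = 315, so x* = 9.
Then y* = (7/9)·9 = 7.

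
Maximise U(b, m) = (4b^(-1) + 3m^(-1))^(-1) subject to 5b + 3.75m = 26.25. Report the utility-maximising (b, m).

For CES with ρ = -1, MRS = (4/3)·(m/b)^2.
Tangency: set MRS = p_b/p_m = 5/3.75 = 4/3.
So (m/b)^2 = 1; taking the square root, m/b = 1, i.e. m = b.
Substitute into the budget 5·b + 3.75·m = 26.25: 8.75·b = 26.25, so b* = 3 and m* = 3.

b* = 3, m* = 3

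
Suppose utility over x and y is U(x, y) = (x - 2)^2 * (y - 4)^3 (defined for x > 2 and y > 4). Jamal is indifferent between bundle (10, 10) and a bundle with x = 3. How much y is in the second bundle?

y = 28

U(10, 10) = 13824.
Set U(3, y) = 13824 and solve.
With x = 3: (3 − 2)^2 = 1, so (y − 4)^3 = 13824/1 = 13824.
Taking the cube root (with y > 4): y − 4 = 24, so y = 28.
Check: U(3, 28) = 13824.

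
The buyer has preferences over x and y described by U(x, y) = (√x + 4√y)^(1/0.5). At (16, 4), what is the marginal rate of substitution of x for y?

MRS = 0.125

For CES with ρ = 0.5, MRS = (1/4)·√(y/x).
At (16, 4): MRS = 0.125.
That is, one extra unit of x is worth 0.125 units of y at the margin.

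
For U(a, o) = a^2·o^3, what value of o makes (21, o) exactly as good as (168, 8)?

o = 32

U(168, 8) = 14450688.
Set U(21, o) = 14450688 and solve.
With a = 21: 21^2 = 441, so o^3 = 14450688/441 = 32768; taking the cube root, o = 32.
Check: U(21, 32) = 14450688.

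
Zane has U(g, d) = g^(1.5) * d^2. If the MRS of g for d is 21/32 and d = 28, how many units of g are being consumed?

g = 32

MU_g = 1.5·√g·d^2 and MU_d = 2·g^(1.5)·d.
MRS = MU_g/MU_d = (0.75)·d/g.
Substitute d = 28: MRS = 21/g. Setting 21/g = 21/32 gives g = 21/(21/32) = 32.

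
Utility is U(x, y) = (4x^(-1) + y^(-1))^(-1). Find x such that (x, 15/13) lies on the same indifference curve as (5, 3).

U depends on (x, y) only through S = 4x^(-1) + y^(-1), so equal utility means equal S. At (5, 3): S = 17/15.
With y = 15/13: (15/13)^(-1) = 13/15, so 4x^(-1) = 17/15 − 13/15 = 4/15, i.e. x^(-1) = 1/15.
Hence x = 1/(1/15) = 15.
Check: U(15, 15/13) = 0.8824.

x = 15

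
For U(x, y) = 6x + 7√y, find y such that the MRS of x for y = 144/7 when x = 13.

MU_x = 6, MU_y = 7/(2√y).
MRS = 6 ÷ (7/(2√y)).
MRS depends only on y: (12/7)·√y = 144/7 ⇒ √y = (144/7)/(12/7) = 12 ⇒ y = 144.

y = 144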